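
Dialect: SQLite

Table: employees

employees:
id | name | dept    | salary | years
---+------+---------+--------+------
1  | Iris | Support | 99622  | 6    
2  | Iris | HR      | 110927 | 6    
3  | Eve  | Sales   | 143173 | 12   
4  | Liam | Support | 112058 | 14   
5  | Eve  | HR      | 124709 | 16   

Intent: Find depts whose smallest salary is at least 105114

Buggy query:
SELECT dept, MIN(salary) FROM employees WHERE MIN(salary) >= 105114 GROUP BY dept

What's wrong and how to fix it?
Bug: MIN() in WHERE is a misuse of aggregate

Fix: Use HAVING for the per-group MIN condition

Corrected query:
SELECT dept, MIN(salary) FROM employees GROUP BY dept HAVING MIN(salary) >= 105114

Result:
dept  | MIN(salary)
------+------------
HR    | 110927     
Sales | 143173     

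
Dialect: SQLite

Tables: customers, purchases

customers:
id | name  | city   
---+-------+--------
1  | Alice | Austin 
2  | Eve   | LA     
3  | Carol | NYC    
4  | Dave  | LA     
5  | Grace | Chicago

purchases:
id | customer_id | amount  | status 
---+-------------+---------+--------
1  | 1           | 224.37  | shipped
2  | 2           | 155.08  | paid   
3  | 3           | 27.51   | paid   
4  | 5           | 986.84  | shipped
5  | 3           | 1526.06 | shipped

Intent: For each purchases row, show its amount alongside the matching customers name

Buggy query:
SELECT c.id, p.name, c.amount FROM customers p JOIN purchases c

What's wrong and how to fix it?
Bug: JOIN with no ON clause produces a cartesian product; every purchases row pairs with every customers row

Fix: Specify the join condition linking the foreign key to the parent id

Corrected query:
SELECT c.id, p.name, c.amount FROM customers p JOIN purchases c ON c.customer_id = p.id

Result:
id | name  | amount 
---+-------+--------
1  | Alice | 224.37 
2  | Eve   | 155.08 
3  | Carol | 27.51  
4  | Grace | 986.84 
5  | Carol | 1526.06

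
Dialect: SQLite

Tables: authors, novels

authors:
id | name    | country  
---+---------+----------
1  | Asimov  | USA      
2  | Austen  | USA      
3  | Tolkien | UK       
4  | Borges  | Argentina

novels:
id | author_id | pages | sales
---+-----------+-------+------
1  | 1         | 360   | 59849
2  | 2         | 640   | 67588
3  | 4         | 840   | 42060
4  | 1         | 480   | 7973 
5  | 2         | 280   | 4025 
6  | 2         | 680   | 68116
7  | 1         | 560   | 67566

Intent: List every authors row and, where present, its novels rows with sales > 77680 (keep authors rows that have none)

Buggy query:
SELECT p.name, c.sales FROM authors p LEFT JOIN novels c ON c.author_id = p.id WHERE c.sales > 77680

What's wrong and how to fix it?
Bug: Filtering c.sales in WHERE discards the NULL rows produced by LEFT JOIN, turning it into an inner join

Fix: Put 'c.sales > 77680' in the JOIN's ON clause instead of WHERE

Corrected query:
SELECT p.name, c.sales FROM authors p LEFT JOIN novels c ON c.author_id = p.id AND c.sales > 77680

Result:
name    | sales
--------+------
Asimov  | NULL 
Austen  | NULL 
Tolkien | NULL 
Borges  | NULL 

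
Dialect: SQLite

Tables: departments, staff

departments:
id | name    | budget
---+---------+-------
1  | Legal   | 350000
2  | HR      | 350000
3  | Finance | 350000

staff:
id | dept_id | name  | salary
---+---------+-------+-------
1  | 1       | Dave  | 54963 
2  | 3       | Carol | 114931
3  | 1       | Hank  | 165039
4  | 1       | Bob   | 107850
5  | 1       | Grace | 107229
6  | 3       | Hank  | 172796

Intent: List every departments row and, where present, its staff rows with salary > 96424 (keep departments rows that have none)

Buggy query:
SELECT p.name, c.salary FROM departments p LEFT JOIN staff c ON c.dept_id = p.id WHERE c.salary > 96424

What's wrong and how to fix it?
Bug: Filtering c.salary in WHERE discards the NULL rows produced by LEFT JOIN, turning it into an inner join

Fix: Put 'c.salary > 96424' in the JOIN's ON clause instead of WHERE

Corrected query:
SELECT p.name, c.salary FROM departments p LEFT JOIN staff c ON c.dept_id = p.id AND c.salary > 96424

Result:
name    | salary
--------+-------
Legal   | 107229
Legal   | 107850
Legal   | 165039
HR      | NULL  
Finance | 114931
Finance | 172796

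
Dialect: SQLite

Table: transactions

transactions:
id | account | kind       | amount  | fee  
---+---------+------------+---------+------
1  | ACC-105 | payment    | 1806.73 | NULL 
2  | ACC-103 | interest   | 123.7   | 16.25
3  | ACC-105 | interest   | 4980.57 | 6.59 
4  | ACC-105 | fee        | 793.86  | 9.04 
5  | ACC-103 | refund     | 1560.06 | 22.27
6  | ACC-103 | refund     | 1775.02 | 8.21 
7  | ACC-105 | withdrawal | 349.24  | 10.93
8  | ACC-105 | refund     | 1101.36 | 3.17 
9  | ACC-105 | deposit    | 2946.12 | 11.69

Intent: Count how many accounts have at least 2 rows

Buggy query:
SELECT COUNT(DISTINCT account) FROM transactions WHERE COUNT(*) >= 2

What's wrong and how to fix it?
Bug: COUNT(*) cannot appear in WHERE; the per-group count doesn't exist yet

Fix: Use a subquery that GROUPs and filters with HAVING, then count its rows

Corrected query:
SELECT COUNT(*) FROM (SELECT account FROM transactions GROUP BY account HAVING COUNT(*) >= 2)

Result:
COUNT(*)
--------
2       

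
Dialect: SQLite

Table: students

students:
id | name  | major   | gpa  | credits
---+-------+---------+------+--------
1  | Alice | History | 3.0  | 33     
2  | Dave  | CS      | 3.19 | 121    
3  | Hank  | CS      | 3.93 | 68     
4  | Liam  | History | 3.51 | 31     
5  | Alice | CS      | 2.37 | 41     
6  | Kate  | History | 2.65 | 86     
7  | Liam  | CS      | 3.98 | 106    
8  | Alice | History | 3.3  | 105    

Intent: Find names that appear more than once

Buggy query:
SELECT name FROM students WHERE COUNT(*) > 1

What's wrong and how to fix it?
Bug: COUNT(*) is an aggregate and cannot be used in WHERE

Fix: Group first, then use HAVING for the count condition

Corrected query:
SELECT name FROM students GROUP BY name HAVING COUNT(*) > 1

Result:
name 
-----
Alice
Liam 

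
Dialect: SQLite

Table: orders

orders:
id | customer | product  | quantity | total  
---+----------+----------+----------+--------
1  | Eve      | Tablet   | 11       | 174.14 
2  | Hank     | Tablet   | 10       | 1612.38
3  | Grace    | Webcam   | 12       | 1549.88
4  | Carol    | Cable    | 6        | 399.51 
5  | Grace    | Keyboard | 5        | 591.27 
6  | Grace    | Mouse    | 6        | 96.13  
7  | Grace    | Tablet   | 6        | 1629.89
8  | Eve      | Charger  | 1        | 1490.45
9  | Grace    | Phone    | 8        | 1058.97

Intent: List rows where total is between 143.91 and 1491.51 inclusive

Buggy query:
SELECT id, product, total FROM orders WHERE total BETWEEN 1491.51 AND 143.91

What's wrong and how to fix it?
Bug: The bounds are reversed; BETWEEN a AND b requires a <= b to match anything

Fix: Write BETWEEN 143.91 AND 1491.51

Corrected query:
SELECT id, product, total FROM orders WHERE total BETWEEN 143.91 AND 1491.51

Result:
id | product  | total  
---+----------+--------
1  | Tablet   | 174.14 
4  | Cable    | 399.51 
5  | Keyboard | 591.27 
8  | Charger  | 1490.45
9  | Phone    | 1058.97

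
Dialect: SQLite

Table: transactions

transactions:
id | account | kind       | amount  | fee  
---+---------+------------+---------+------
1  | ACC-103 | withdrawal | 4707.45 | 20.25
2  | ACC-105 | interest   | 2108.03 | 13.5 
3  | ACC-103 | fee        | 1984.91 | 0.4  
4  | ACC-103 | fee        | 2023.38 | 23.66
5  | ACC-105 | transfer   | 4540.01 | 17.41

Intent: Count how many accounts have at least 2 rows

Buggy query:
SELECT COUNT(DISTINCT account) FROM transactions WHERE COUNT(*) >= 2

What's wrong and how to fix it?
Bug: COUNT(*) cannot appear in WHERE; the per-group count doesn't exist yet

Fix: Use a subquery that GROUPs and filters with HAVING, then count its rows

Corrected query:
SELECT COUNT(*) FROM (SELECT account FROM transactions GROUP BY account HAVING COUNT(*) >= 2)

Result:
COUNT(*)
--------
2       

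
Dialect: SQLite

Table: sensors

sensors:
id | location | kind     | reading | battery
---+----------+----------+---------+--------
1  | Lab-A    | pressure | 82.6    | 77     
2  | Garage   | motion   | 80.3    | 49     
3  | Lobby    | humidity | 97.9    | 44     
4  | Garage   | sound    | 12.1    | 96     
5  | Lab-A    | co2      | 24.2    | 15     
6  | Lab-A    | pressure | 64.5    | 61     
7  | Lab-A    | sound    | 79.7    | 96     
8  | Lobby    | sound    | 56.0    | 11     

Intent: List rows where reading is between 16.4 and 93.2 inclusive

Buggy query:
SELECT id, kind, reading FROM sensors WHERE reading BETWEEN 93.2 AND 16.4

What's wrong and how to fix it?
Bug: BETWEEN expects the lower bound first; with 93.2 AND 16.4 the range is empty

Fix: Write BETWEEN 16.4 AND 93.2

Corrected query:
SELECT id, kind, reading FROM sensors WHERE reading BETWEEN 16.4 AND 93.2

Result:
id | kind     | reading
---+----------+--------
1  | pressure | 82.6   
2  | motion   | 80.3   
5  | co2      | 24.2   
6  | pressure | 64.5   
7  | sound    | 79.7   
8  | sound    | 56     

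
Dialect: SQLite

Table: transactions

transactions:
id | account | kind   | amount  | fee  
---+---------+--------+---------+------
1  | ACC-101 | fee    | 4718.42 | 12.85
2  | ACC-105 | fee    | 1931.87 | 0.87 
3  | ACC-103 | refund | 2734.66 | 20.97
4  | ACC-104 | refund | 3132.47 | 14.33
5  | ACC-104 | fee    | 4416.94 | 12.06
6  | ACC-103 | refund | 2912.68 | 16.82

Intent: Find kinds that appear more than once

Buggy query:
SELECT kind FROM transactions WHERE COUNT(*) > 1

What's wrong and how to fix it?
Bug: WHERE can't reference COUNT(*); aggregates are computed after WHERE

Fix: Group first, then use HAVING for the count condition

Corrected query:
SELECT kind FROM transactions GROUP BY kind HAVING COUNT(*) > 1

Result:
kind  
------
fee   
refund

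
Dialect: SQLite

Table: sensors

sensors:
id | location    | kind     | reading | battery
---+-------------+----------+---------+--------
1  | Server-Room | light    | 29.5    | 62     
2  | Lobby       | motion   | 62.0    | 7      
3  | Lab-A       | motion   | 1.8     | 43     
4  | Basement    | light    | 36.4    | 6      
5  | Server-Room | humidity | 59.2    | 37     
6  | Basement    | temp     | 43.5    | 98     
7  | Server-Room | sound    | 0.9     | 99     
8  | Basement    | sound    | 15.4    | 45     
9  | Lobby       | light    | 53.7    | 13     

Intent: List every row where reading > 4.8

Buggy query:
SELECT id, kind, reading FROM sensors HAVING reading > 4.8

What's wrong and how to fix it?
Bug: HAVING filters the output of aggregation, but this query has no GROUP BY and no aggregate functions, so SQLite rejects it (HAVING clause on a non-aggregate query); the condition here is per row

Fix: Use WHERE for row-level filtering

Corrected query:
SELECT id, kind, reading FROM sensors WHERE reading > 4.8

Result:
id | kind     | reading
---+----------+--------
1  | light    | 29.5   
2  | motion   | 62     
4  | light    | 36.4   
5  | humidity | 59.2   
6  | temp     | 43.5   
8  | sound    | 15.4   
9  | light    | 53.7   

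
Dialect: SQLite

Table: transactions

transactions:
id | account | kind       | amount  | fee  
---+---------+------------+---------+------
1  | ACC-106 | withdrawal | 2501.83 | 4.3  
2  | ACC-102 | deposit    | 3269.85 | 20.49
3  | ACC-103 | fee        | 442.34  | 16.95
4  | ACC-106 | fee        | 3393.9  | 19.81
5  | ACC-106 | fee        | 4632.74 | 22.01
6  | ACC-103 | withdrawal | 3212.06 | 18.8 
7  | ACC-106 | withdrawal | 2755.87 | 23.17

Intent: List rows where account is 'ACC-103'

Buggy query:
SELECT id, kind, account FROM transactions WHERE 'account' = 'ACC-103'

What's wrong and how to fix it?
Bug: 'account' in single quotes is a string literal, not the column; the comparison is literal-vs-literal and never true

Fix: Remove the quotes around the column name (or use double quotes for an identifier)

Corrected query:
SELECT id, kind, account FROM transactions WHERE account = 'ACC-103'

Result:
id | kind       | account
---+------------+--------
3  | fee        | ACC-103
6  | withdrawal | ACC-103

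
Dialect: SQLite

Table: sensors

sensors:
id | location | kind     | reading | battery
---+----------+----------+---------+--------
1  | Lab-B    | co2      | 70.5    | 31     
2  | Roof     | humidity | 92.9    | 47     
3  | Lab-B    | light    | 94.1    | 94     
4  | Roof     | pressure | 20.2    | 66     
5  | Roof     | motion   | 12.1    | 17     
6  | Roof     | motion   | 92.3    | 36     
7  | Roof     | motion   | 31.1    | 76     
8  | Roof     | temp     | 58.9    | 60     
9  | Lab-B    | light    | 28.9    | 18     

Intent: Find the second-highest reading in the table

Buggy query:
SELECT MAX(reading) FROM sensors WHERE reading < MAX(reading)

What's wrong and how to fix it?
Bug: MAX(reading) on the right of the comparison is an aggregate-in-WHERE error

Fix: Compute the overall MAX in a subquery, then take MAX of rows below it

Corrected query:
SELECT MAX(reading) FROM sensors WHERE reading < (SELECT MAX(reading) FROM sensors)

Result:
MAX(reading)
------------
92.9        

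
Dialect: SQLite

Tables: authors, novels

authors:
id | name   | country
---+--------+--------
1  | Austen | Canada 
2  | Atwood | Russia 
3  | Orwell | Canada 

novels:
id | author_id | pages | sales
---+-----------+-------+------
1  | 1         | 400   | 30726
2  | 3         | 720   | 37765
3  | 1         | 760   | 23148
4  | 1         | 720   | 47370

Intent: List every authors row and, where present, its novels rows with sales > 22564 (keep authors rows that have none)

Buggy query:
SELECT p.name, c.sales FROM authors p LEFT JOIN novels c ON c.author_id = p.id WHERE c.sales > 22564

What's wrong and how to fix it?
Bug: Filtering c.sales in WHERE discards the NULL rows produced by LEFT JOIN, turning it into an inner join

Fix: Put 'c.sales > 22564' in the JOIN's ON clause instead of WHERE

Corrected query:
SELECT p.name, c.sales FROM authors p LEFT JOIN novels c ON c.author_id = p.id AND c.sales > 22564

Result:
name   | sales
-------+------
Austen | 23148
Austen | 30726
Austen | 47370
Atwood | NULL 
Orwell | 37765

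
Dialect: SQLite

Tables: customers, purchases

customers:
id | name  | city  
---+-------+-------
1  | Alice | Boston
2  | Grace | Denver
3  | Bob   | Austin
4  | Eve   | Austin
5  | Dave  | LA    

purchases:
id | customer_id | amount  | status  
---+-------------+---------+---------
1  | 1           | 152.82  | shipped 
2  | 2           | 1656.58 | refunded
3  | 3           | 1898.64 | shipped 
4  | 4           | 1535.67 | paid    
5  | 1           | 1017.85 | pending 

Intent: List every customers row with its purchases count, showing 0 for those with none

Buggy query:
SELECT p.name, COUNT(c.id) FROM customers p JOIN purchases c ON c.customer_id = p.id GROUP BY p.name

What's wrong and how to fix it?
Bug: INNER JOIN drops customers rows that have no matching purchases rows

Fix: Use LEFT JOIN so parents without children still appear (COUNT(c.id) gives 0)

Corrected query:
SELECT p.name, COUNT(c.id) FROM customers p LEFT JOIN purchases c ON c.customer_id = p.id GROUP BY p.name

Result:
name  | COUNT(c.id)
------+------------
Alice | 2          
Bob   | 1          
Dave  | 0          
Eve   | 1          
Grace | 1          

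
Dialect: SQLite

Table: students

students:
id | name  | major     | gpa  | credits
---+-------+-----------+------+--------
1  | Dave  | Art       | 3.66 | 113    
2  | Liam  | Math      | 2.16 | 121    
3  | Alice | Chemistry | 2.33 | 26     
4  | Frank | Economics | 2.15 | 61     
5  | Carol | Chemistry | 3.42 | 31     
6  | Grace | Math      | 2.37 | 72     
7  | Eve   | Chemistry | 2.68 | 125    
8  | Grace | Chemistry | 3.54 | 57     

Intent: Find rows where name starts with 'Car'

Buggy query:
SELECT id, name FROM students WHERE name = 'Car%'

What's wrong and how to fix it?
Bug: Wildcards only work with LIKE; '=' treats '%' as a literal character

Fix: Use LIKE for wildcard pattern matching

Corrected query:
SELECT id, name FROM students WHERE name LIKE 'Car%'

Result:
id | name 
---+------
5  | Carol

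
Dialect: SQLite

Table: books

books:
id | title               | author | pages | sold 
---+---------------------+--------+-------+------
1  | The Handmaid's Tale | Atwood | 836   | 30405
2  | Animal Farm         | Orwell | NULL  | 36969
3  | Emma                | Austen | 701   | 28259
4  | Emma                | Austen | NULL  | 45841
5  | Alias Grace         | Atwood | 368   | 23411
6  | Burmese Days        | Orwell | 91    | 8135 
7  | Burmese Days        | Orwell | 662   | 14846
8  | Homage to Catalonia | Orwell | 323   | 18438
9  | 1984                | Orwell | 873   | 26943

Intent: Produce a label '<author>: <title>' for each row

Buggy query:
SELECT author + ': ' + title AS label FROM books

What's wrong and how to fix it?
Bug: '+' is numeric addition; on text columns SQLite converts them to 0 instead of concatenating

Fix: Use the || operator for string concatenation

Corrected query:
SELECT author || ': ' || title AS label FROM books

Result:
label                      
---------------------------
Atwood: The Handmaid's Tale
Orwell: Animal Farm        
Austen: Emma               
Austen: Emma               
Atwood: Alias Grace        
Orwell: Burmese Days       
Orwell: Burmese Days       
Orwell: Homage to Catalonia
Orwell: 1984               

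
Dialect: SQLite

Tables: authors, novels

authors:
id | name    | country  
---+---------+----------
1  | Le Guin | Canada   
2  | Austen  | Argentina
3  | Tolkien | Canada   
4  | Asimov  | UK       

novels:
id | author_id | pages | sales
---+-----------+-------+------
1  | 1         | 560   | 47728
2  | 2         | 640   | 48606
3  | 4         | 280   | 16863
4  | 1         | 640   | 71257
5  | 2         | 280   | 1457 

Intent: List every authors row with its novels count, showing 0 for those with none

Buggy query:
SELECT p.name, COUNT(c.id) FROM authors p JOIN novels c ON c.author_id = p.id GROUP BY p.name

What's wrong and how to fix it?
Bug: An inner join excludes parents with zero children

Fix: Use LEFT JOIN so parents without children still appear (COUNT(c.id) gives 0)

Corrected query:
SELECT p.name, COUNT(c.id) FROM authors p LEFT JOIN novels c ON c.author_id = p.id GROUP BY p.name

Result:
name    | COUNT(c.id)
--------+------------
Asimov  | 1          
Austen  | 2          
Le Guin | 2          
Tolkien | 0          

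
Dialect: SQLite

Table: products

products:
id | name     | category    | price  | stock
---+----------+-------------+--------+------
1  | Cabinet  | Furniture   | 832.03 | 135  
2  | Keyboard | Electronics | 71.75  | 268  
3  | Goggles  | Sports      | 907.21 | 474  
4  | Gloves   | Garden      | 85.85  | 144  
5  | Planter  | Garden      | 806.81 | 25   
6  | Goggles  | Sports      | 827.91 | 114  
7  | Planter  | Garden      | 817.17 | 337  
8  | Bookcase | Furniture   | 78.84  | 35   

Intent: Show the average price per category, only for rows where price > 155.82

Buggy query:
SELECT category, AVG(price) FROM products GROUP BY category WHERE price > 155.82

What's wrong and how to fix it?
Bug: WHERE cannot follow GROUP BY

Fix: Place WHERE between FROM and GROUP BY

Corrected query:
SELECT category, AVG(price) FROM products WHERE price > 155.82 GROUP BY category

Result:
category  | AVG(price)
----------+-----------
Furniture | 832.03    
Garden    | 811.99    
Sports    | 867.56    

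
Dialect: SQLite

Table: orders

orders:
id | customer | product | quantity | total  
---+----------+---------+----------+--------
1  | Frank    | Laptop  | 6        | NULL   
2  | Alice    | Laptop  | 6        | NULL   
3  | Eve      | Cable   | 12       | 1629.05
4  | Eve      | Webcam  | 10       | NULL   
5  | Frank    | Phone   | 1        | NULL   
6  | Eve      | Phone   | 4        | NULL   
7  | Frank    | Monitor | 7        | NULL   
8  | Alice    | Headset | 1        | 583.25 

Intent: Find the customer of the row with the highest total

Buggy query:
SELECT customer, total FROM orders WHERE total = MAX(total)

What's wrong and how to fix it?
Bug: WHERE is evaluated per row; an aggregate over the whole table isn't defined there

Fix: Use a subquery: WHERE total = (SELECT MAX(total) FROM orders)

Corrected query:
SELECT customer, total FROM orders WHERE total = (SELECT MAX(total) FROM orders)

Result:
customer | total  
---------+--------
Eve      | 1629.05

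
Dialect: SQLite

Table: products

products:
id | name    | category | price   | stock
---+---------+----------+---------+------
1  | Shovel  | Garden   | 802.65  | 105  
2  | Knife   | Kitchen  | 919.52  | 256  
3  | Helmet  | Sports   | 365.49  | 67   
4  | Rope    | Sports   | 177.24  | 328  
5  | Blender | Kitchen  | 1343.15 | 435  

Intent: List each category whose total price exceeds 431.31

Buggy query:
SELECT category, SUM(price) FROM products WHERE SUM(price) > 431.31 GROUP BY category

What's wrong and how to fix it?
Bug: WHERE runs before GROUP BY, so aggregates aren't available there

Fix: Use HAVING (which filters groups after aggregation) instead of WHERE

Corrected query:
SELECT category, SUM(price) FROM products GROUP BY category HAVING SUM(price) > 431.31

Result:
category | SUM(price)
---------+-----------
Garden   | 802.65    
Kitchen  | 2262.67   
Sports   | 542.73    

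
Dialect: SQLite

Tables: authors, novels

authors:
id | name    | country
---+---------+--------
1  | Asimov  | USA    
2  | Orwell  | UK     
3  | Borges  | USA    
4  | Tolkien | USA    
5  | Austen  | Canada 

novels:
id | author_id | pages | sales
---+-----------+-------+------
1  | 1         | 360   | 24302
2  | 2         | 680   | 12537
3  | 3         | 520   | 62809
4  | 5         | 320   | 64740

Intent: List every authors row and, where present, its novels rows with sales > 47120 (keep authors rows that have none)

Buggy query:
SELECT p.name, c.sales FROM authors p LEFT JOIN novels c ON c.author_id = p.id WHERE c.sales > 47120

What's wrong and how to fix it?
Bug: A WHERE condition on the right-hand table after LEFT JOIN drops unmatched parents

Fix: Put 'c.sales > 47120' in the JOIN's ON clause instead of WHERE

Corrected query:
SELECT p.name, c.sales FROM authors p LEFT JOIN novels c ON c.author_id = p.id AND c.sales > 47120

Result:
name    | sales
--------+------
Asimov  | NULL 
Orwell  | NULL 
Borges  | 62809
Tolkien | NULL 
Austen  | 64740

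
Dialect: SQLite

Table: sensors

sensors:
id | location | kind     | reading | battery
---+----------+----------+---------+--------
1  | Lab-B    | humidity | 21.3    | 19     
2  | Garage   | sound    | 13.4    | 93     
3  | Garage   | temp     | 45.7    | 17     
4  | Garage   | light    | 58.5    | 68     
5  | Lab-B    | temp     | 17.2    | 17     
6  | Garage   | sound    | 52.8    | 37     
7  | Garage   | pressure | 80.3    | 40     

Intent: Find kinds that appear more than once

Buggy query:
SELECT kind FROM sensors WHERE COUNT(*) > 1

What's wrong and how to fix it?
Bug: COUNT(*) is an aggregate and cannot be used in WHERE

Fix: Group first, then use HAVING for the count condition

Corrected query:
SELECT kind FROM sensors GROUP BY kind HAVING COUNT(*) > 1

Result:
kind 
-----
sound
temp 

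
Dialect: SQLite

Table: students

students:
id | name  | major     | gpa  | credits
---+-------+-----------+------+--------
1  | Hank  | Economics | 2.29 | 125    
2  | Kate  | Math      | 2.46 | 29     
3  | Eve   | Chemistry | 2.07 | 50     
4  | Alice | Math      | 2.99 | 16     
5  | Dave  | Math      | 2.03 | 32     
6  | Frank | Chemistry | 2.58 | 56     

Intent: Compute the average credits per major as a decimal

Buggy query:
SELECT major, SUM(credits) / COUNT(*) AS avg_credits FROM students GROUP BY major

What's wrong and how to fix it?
Bug: SUM(credits) and COUNT(*) are both integers; the division truncates the fractional part

Fix: Multiply by 1.0 (or CAST to REAL) to force floating-point division

Corrected query:
SELECT major, SUM(credits) * 1.0 / COUNT(*) AS avg_credits FROM students GROUP BY major

Result:
major     | avg_credits
----------+------------
Chemistry | 53         
Economics | 125        
Math      | 25.666667  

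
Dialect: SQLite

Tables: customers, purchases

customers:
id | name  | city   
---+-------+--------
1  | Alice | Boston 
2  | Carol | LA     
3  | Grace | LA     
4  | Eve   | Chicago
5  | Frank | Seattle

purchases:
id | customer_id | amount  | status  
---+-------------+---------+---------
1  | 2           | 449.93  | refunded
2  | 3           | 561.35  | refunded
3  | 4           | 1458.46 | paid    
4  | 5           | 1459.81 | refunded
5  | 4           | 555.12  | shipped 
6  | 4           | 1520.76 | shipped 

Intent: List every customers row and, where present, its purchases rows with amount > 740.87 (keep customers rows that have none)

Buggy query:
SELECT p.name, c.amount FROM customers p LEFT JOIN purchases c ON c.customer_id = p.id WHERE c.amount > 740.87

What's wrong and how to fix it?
Bug: Filtering c.amount in WHERE discards the NULL rows produced by LEFT JOIN, turning it into an inner join

Fix: Move the right-table condition into the ON clause so unmatched parents are kept

Corrected query:
SELECT p.name, c.amount FROM customers p LEFT JOIN purchases c ON c.customer_id = p.id AND c.amount > 740.87

Result:
name  | amount 
------+--------
Alice | NULL   
Carol | NULL   
Grace | NULL   
Eve   | 1458.46
Eve   | 1520.76
Frank | 1459.81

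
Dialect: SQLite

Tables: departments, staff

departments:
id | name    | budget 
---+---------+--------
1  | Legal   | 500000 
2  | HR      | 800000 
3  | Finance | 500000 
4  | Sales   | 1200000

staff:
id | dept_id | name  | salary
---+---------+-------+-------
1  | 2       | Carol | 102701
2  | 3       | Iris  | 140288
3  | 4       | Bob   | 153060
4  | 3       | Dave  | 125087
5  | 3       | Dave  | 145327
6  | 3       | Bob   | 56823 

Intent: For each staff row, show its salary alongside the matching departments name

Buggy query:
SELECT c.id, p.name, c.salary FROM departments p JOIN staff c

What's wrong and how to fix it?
Bug: Missing join condition: each staff row is matched to all departments rows instead of just its own

Fix: Specify the join condition linking the foreign key to the parent id

Corrected query:
SELECT c.id, p.name, c.salary FROM departments p JOIN staff c ON c.dept_id = p.id

Result:
id | name    | salary
---+---------+-------
1  | HR      | 102701
2  | Finance | 140288
3  | Sales   | 153060
4  | Finance | 125087
5  | Finance | 145327
6  | Finance | 56823 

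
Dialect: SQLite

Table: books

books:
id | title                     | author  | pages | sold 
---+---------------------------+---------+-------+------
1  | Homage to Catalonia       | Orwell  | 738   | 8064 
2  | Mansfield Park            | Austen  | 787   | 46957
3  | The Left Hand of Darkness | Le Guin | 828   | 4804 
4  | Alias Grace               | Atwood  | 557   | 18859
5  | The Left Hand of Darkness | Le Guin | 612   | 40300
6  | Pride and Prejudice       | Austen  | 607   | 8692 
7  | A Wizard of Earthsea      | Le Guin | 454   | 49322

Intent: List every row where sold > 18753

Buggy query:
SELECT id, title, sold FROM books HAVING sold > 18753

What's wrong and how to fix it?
Bug: HAVING filters the output of aggregation, but this query has no GROUP BY and no aggregate functions, so SQLite rejects it (HAVING clause on a non-aggregate query); the condition here is per row

Fix: Replace HAVING with WHERE since the condition applies to individual rows

Corrected query:
SELECT id, title, sold FROM books WHERE sold > 18753

Result:
id | title                     | sold 
---+---------------------------+------
2  | Mansfield Park            | 46957
4  | Alias Grace               | 18859
5  | The Left Hand of Darkness | 40300
7  | A Wizard of Earthsea      | 49322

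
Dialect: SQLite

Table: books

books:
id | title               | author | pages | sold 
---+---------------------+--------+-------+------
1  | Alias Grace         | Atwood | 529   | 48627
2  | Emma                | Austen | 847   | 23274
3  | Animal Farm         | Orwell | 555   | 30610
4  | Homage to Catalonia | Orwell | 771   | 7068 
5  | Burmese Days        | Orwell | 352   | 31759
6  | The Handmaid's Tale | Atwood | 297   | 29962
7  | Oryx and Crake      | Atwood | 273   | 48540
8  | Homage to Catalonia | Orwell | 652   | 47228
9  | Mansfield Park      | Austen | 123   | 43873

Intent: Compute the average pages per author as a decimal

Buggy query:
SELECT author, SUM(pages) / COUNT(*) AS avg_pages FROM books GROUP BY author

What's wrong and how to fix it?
Bug: Both operands are integers, so '/' performs integer division and truncates

Fix: Cast one side to REAL so the division keeps the fractional part

Corrected query:
SELECT author, SUM(pages) * 1.0 / COUNT(*) AS avg_pages FROM books GROUP BY author

Result:
author | avg_pages 
-------+-----------
Atwood | 366.333333
Austen | 485       
Orwell | 582.5     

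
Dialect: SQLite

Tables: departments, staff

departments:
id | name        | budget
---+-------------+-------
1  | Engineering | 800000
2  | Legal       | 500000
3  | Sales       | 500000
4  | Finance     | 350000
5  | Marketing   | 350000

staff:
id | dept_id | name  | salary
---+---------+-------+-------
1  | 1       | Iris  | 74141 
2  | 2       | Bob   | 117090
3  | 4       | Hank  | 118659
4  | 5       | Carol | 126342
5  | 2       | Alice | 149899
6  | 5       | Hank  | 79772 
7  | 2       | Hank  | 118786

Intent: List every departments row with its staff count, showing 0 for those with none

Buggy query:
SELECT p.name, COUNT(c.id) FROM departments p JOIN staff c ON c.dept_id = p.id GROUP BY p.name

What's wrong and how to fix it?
Bug: INNER JOIN drops departments rows that have no matching staff rows

Fix: Use LEFT JOIN so parents without children still appear (COUNT(c.id) gives 0)

Corrected query:
SELECT p.name, COUNT(c.id) FROM departments p LEFT JOIN staff c ON c.dept_id = p.id GROUP BY p.name

Result:
name        | COUNT(c.id)
------------+------------
Engineering | 1          
Finance     | 1          
Legal       | 3          
Marketing   | 2          
Sales       | 0          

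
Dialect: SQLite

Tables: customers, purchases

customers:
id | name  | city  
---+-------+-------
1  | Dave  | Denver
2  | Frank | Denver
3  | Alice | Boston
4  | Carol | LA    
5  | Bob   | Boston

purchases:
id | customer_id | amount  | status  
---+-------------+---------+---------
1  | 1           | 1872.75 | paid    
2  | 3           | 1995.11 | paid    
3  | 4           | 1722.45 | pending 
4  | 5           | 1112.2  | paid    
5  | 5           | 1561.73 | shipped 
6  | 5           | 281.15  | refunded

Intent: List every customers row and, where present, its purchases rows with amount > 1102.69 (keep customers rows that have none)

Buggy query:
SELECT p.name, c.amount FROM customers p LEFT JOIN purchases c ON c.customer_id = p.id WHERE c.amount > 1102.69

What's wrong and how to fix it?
Bug: A WHERE condition on the right-hand table after LEFT JOIN drops unmatched parents

Fix: Move the right-table condition into the ON clause so unmatched parents are kept

Corrected query:
SELECT p.name, c.amount FROM customers p LEFT JOIN purchases c ON c.customer_id = p.id AND c.amount > 1102.69

Result:
name  | amount 
------+--------
Dave  | 1872.75
Frank | NULL   
Alice | 1995.11
Carol | 1722.45
Bob   | 1112.2 
Bob   | 1561.73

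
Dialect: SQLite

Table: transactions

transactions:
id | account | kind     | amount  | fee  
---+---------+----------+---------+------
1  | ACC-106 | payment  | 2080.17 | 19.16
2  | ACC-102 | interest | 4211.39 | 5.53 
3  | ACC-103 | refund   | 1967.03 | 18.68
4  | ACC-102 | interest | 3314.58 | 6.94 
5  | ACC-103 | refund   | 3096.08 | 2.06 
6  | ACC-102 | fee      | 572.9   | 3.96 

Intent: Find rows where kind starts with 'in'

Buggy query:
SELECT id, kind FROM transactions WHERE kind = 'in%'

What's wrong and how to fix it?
Bug: Wildcards only work with LIKE; '=' treats '%' as a literal character

Fix: Use LIKE for wildcard pattern matching

Corrected query:
SELECT id, kind FROM transactions WHERE kind LIKE 'in%'

Result:
id | kind    
---+---------
2  | interest
4  | interest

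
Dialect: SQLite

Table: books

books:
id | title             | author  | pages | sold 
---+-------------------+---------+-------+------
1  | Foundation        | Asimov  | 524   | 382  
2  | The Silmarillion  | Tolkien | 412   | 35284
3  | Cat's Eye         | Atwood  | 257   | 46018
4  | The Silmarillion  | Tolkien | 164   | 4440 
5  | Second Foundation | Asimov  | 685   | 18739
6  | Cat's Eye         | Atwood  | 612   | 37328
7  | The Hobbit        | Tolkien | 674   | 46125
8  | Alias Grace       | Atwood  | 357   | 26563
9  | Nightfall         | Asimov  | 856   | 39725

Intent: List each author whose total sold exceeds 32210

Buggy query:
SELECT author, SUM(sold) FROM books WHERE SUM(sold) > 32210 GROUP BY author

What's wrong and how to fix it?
Bug: WHERE runs before GROUP BY, so aggregates aren't available there

Fix: Use HAVING (which filters groups after aggregation) instead of WHERE

Corrected query:
SELECT author, SUM(sold) FROM books GROUP BY author HAVING SUM(sold) > 32210

Result:
author  | SUM(sold)
--------+----------
Asimov  | 58846    
Atwood  | 109909   
Tolkien | 85849    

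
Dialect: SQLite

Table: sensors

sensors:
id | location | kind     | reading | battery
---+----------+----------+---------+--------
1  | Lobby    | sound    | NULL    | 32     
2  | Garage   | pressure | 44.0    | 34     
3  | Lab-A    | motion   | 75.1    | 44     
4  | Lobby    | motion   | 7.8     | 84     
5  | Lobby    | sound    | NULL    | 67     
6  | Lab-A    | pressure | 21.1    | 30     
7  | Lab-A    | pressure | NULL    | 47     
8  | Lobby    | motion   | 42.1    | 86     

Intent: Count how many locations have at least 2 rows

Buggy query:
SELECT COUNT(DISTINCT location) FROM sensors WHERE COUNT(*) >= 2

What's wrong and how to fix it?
Bug: WHERE filters individual rows, not groups, so a group-level COUNT is invalid there

Fix: Group first with HAVING COUNT(*) >= 2, then COUNT the resulting groups

Corrected query:
SELECT COUNT(*) FROM (SELECT location FROM sensors GROUP BY location HAVING COUNT(*) >= 2)

Result:
COUNT(*)
--------
2       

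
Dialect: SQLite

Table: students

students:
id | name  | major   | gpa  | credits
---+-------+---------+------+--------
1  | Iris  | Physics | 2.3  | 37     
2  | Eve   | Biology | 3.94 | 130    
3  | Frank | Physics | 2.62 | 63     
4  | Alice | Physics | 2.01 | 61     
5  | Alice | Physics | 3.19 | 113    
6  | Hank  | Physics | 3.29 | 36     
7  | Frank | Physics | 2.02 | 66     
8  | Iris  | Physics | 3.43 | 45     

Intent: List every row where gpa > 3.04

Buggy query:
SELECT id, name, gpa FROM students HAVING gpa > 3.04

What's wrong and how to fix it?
Bug: HAVING filters the output of aggregation, but this query has no GROUP BY and no aggregate functions, so SQLite rejects it (HAVING clause on a non-aggregate query); the condition here is per row

Fix: Use WHERE for row-level filtering

Corrected query:
SELECT id, name, gpa FROM students WHERE gpa > 3.04

Result:
id | name  | gpa 
---+-------+-----
2  | Eve   | 3.94
5  | Alice | 3.19
6  | Hank  | 3.29
8  | Iris  | 3.43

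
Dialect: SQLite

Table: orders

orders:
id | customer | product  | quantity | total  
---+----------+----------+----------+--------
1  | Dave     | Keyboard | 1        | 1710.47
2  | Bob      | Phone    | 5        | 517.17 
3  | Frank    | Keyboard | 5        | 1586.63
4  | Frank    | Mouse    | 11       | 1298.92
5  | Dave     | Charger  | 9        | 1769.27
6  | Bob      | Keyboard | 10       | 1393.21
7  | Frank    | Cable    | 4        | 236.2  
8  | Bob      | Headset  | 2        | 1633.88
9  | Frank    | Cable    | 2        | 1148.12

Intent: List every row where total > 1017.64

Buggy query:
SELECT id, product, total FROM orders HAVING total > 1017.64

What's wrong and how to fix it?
Bug: HAVING filters the output of aggregation, but this query has no GROUP BY and no aggregate functions, so SQLite rejects it (HAVING clause on a non-aggregate query); the condition here is per row

Fix: Replace HAVING with WHERE since the condition applies to individual rows

Corrected query:
SELECT id, product, total FROM orders WHERE total > 1017.64

Result:
id | product  | total  
---+----------+--------
1  | Keyboard | 1710.47
3  | Keyboard | 1586.63
4  | Mouse    | 1298.92
5  | Charger  | 1769.27
6  | Keyboard | 1393.21
8  | Headset  | 1633.88
9  | Cable    | 1148.12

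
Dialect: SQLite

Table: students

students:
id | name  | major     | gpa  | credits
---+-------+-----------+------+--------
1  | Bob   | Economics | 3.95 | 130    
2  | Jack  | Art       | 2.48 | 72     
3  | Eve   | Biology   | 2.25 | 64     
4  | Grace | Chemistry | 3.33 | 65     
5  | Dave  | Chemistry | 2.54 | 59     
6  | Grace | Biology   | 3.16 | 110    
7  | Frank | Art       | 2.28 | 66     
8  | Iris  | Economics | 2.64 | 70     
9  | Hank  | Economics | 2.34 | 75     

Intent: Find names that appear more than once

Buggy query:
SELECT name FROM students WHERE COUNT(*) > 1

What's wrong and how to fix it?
Bug: WHERE can't reference COUNT(*); aggregates are computed after WHERE

Fix: GROUP BY name, then filter groups with HAVING COUNT(*) > 1

Corrected query:
SELECT name FROM students GROUP BY name HAVING COUNT(*) > 1

Result:
name 
-----
Grace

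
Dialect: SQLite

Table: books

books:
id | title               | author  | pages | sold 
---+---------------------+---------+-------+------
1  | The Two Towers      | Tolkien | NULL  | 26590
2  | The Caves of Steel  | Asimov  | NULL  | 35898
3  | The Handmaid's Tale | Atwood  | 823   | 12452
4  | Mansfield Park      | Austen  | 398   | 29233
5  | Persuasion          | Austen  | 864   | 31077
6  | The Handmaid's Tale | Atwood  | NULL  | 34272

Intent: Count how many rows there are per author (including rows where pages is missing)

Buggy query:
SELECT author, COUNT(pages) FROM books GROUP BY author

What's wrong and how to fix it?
Bug: COUNT(column) counts non-NULL values only; rows with NULL pages aren't counted

Fix: Use COUNT(*) to count all rows regardless of NULL

Corrected query:
SELECT author, COUNT(*) FROM books GROUP BY author

Result:
author  | COUNT(*)
--------+---------
Asimov  | 1       
Atwood  | 2       
Austen  | 2       
Tolkien | 1       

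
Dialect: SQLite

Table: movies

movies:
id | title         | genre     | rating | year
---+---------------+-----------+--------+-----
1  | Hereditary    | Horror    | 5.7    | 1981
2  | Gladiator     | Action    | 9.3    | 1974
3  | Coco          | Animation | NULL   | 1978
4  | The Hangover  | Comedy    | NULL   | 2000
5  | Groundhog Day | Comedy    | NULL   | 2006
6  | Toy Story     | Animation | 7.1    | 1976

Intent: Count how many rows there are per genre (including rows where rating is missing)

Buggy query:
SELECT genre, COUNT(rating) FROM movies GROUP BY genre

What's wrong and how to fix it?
Bug: COUNT(column) counts non-NULL values only; rows with NULL rating aren't counted

Fix: Replace COUNT(rating) with COUNT(*)

Corrected query:
SELECT genre, COUNT(*) FROM movies GROUP BY genre

Result:
genre     | COUNT(*)
----------+---------
Action    | 1       
Animation | 2       
Comedy    | 2       
Horror    | 1       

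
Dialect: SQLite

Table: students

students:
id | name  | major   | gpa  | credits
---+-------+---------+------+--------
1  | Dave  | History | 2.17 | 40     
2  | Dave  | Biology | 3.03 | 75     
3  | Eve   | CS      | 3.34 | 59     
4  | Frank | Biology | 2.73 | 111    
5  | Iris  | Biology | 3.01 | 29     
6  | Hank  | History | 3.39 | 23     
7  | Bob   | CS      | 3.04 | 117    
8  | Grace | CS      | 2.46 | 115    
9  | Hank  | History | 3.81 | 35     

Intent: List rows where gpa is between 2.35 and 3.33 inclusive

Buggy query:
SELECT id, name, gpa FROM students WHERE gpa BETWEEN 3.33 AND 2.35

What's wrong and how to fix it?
Bug: BETWEEN expects the lower bound first; with 3.33 AND 2.35 the range is empty

Fix: Swap the bounds so the smaller value comes first

Corrected query:
SELECT id, name, gpa FROM students WHERE gpa BETWEEN 2.35 AND 3.33

Result:
id | name  | gpa 
---+-------+-----
2  | Dave  | 3.03
4  | Frank | 2.73
5  | Iris  | 3.01
7  | Bob   | 3.04
8  | Grace | 2.46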